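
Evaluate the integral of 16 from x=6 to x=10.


The integral of a constant k over [a, b] equals k * (b - a).
integral from 6 to 10 of 16 dx
= 16 * (10 - 6)
= 16 * 4
= 64

64


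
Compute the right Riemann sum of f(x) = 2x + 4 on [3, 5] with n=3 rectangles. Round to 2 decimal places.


Right Riemann sum uses right endpoints of each subinterval.
Interval: [3, 5], n = 3
dx = (5 - 3) / 3 = 2/3
Right endpoints: [11/3, 13/3, 5]
f values: [34/3, 38/3, 14]
Sum = dx * (sum of f values)
= 2/3 * 38
= 76/3 ≈ 25.33

25.33


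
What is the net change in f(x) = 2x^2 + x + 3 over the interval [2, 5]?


Net change = f(b) - f(a)
f(x) = 2x^2 + x + 3
Compute f(5):
f(5) = 2 * 5^2 + 1 * 5 + 3
= 50 + 5 + 3
= 58
Compute f(2):
f(2) = 2 * 2^2 + 1 * 2 + 3
= 8 + 2 + 3
= 13
Net change = 58 - 13 = 45

45


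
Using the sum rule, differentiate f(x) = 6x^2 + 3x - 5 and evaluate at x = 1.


Differentiate term by term using power and sum rules:
f(x) = 6x^2 + 3x - 5
f'(x) = 12x + 3
Substitute x = 1:
f'(1) = 12 * 1 + 3
= 12 + 3
= 15

15


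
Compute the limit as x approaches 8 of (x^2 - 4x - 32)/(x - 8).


Direct substitution gives 0/0, so we factor the numerator.
Factor: (x^2 - 4x - 32) = (x - 8)(x + 4)
Cancel the common factor (x - 8):
(x^2 - 4x - 32)/(x - 8) = (x + 4)
Now substitute x = 8:
= (8) - (-4) = 12

12


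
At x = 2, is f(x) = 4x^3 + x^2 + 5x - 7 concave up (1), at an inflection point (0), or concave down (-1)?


Concavity is determined by the sign of f''(x).
f(x) = 4x^3 + x^2 + 5x - 7
f'(x) = 12x^2 + 2x + 5
f''(x) = 24x + 2
f''(2) = 24 * 2 + 2
= 48 + 2
= 50
Since f''(2) > 0, the function is concave up (1)

1


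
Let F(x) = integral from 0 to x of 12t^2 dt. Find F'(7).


By the Fundamental Theorem of Calculus (Part 1):
If F(x) = integral from 0 to x of f(t) dt, then F'(x) = f(x)
Here f(t) = 12t^2
So F'(x) = 12x^2
Evaluate at x = 7:
F'(7) = 12 * 7^2
= 12 * 49
= 588

588


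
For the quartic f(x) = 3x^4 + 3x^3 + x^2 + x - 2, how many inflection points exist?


Inflection points occur where f''(x) = 0 and concavity changes.
f(x) = 3x^4 + 3x^3 + x^2 + x - 2
f'(x) = 12x^3 + 9x^2 + 2x + 1
f''(x) = 36x^2 + 18x + 2
This is a quadratic in x. Use the discriminant to count real roots.
Discriminant = (18)^2 - 4 * 36 * 2
= 324 - 288
= 36
Since discriminant > 0, f''(x) = 0 has 2 distinct real solutions.
A quadratic with two distinct real roots changes sign at each root, so concavity changes at both.
Number of inflection points: 2

2


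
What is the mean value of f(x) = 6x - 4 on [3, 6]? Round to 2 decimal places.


Average value = 1/(b-a) * integral from a to b of f(x) dx
First compute the integral of 6x - 4:
F(x) = 3x^2 - 4x
F(6) = 3 * 36 - 4 * 6 = 84
F(3) = 3 * 9 - 4 * 3 = 15
Integral = 84 - 15 = 69
Average = 69 / (6 - 3) = 69 / 3
= 23 = 23.00

23.00


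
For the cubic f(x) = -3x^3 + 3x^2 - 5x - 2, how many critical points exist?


Find where f'(x) = 0:
f(x) = -3x^3 + 3x^2 - 5x - 2
f'(x) = -9x^2 + 6x - 5
This is a quadratic in x. Use the discriminant to count real roots.
Discriminant = (6)^2 - 4 * (-9) * (-5)
= 36 - 180
= -144
Since discriminant < 0, f'(x) = 0 has no real solutions.
Number of critical points: 0

0


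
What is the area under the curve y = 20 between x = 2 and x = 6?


The area under a constant function y = 20 is a rectangle.
Width = 6 - 2 = 4
Height = 20
Area = width * height
= 4 * 20
= 80

80


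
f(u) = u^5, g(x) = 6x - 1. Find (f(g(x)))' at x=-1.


Using the chain rule: (f(g(x)))' = f'(g(x)) * g'(x)
First, find g(-1):
g(-1) = 6 * (-1) - 1 = -7
Next, f'(u) = 5u^4
And g'(x) = 6
So f'(g(-1)) * g'(-1)
= 5 * (-7)^4 * 6
= 5 * 2401 * 6
= 72030

72030


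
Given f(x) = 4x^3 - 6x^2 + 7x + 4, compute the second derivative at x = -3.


First derivative:
f'(x) = 12x^2 - 12x + 7
Second derivative:
f''(x) = 24x - 12
Substitute x = -3:
f''(-3) = 24 * (-3) - 12
= -72 - 12
= -84

-84


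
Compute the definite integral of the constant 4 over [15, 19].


The integral of a constant k over [a, b] equals k * (b - a).
integral from 15 to 19 of 4 dx
= 4 * (19 - 15)
= 4 * 4
= 16

16


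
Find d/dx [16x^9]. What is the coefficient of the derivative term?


We apply the power rule: d/dx [ax^n] = a*n * x^(n-1)
d/dx [16x^9]
= 16 * 9 * x^(9-1)
= 144x^8
The coefficient is 144

144


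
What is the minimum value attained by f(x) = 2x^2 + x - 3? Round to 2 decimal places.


For a quadratic f(x) = ax^2 + bx + c with a > 0, the minimum is at the vertex.
Vertex x-coordinate: x = -b/(2a)
x = -(1) / (2 * 2)
x = -1/4
Substitute back to find the minimum value:
f(-1/4) = 2 * (-1/4)^2 + 1 * (-1/4) - 3
= 1/8 - 1/4 - 3
= -25/8 ≈ -3.13

-3.13


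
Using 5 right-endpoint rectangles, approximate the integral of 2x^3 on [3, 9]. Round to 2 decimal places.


Right Riemann sum uses right endpoints of each subinterval.
Interval: [3, 9], n = 5
dx = (9 - 3) / 5 = 6/5
Right endpoints: [21/5, 27/5, 33/5, 39/5, 9]
f values: [18522/125, 39366/125, 71874/125, 118638/125, 1458]
Sum = dx * (sum of f values)
= 6/5 * 17226/5
= 103356/25 = 4134.24

4134.24


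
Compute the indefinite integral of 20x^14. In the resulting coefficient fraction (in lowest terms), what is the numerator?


Apply the power rule for integration:
integral of ax^n dx = a/(n+1) * x^(n+1) + C
integral of 20x^14 dx
= 20/15 * x^15 + C
= 4/3 * x^15 + C
The coefficient in lowest terms is 4/3, and its numerator is 4

4


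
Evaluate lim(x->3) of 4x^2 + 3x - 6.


Since polynomials are continuous, we use direct substitution.
lim(x->3) of 4x^2 + 3x - 6
= 4 * 3^2 + 3 * 3 - 6
= 36 + 9 - 6
= 39

39


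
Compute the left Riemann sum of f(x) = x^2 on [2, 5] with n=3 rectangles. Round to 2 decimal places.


Left Riemann sum uses left endpoints of each subinterval.
Interval: [2, 5], n = 3
dx = (5 - 2) / 3 = 1
Left endpoints: [2, 3, 4]
f values: [4, 9, 16]
Sum = dx * (sum of f values)
= 1 * 29
= 29 = 29.00

29.00


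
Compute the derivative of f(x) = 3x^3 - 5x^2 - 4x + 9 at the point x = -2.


Differentiate f(x) = 3x^3 - 5x^2 - 4x + 9 term by term:
f'(x) = 9x^2 - 10x - 4
Substitute x = -2:
f'(-2) = 9 * (-2)^2 - 10 * (-2) - 4
= 36 + 20 - 4
= 52

52


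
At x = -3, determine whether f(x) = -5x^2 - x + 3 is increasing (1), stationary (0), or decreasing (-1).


Compute f'(x) to determine behavior:
f'(x) = -10x - 1
f'(-3) = -10 * (-3) - 1
= 30 - 1
= 29
Since f'(-3) > 0, the function is increasing (1)

1


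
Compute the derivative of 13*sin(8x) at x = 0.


Apply the chain rule to differentiate 13*sin(8x):
d/dx [13*sin(8x)]
= 13 * cos(8x) * d/dx(8x)
= 13 * 8 * cos(8x)
= 104 * cos(8x)
Evaluate at x = 0:
= 104 * cos(0)
= 104 * 1
= 104

104


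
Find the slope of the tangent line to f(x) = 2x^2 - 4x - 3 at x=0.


The slope of the tangent line equals f'(x) at the point.
f(x) = 2x^2 - 4x - 3
f'(x) = 4x - 4
At x = 0:
f'(0) = 4 * 0 - 4
= 0 - 4
= -4

-4


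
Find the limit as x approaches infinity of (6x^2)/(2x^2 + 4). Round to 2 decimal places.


For limits at infinity with equal-degree polynomials,
we compare leading coefficients.
Numerator leading term: 6x^2
Denominator leading term: 2x^2
Divide both by x^2:
lim = (6) / (2 + 4/x^2)
As x -> infinity, the 1/x and 1/x^2 terms vanish:
= 6/2 = 3 = 3.00

3.00


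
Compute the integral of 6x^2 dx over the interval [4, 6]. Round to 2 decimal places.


Find the antiderivative of 6x^2:
F(x) = 6/3 * x^3
Apply the Fundamental Theorem of Calculus:
F(6) - F(4)
= 6/3 * 6^3 - 6/3 * 4^3
= 6/3 * (216 - 64)
= 6/3 * 152
= 304 = 304.00

304.00


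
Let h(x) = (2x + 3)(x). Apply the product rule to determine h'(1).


Let u(x) = 2x + 3 and v(x) = x
u'(x) = 2
v'(x) = 1
Product rule: h'(x) = u'(x)*v(x) + u(x)*v'(x)
= 2 * (x) + (2x + 3) * 1
At x = 1:
u(1) = 2 * 1 + 3 = 5
v(1) = 1 * 1 + 0 = 1
h'(1) = 2 * 1 + 5 * 1
= 2 + 5
= 7

7


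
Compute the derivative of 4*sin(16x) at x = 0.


Apply the chain rule to differentiate 4*sin(16x):
d/dx [4*sin(16x)]
= 4 * cos(16x) * d/dx(16x)
= 4 * 16 * cos(16x)
= 64 * cos(16x)
Evaluate at x = 0:
= 64 * cos(0)
= 64 * 1
= 64

64


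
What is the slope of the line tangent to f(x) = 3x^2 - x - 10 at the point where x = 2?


The slope of the tangent line equals f'(x) at the point.
f(x) = 3x^2 - x - 10
f'(x) = 6x - 1
At x = 2:
f'(2) = 6 * 2 - 1
= 12 - 1
= 11

11


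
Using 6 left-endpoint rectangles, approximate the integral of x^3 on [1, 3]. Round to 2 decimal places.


Left Riemann sum uses left endpoints of each subinterval.
Interval: [1, 3], n = 6
dx = (3 - 1) / 6 = 1/3
Left endpoints: [1, 4/3, 5/3, 2, 7/3, 8/3]
f values: [1, 64/27, 125/27, 8, 343/27, 512/27]
Sum = dx * (sum of f values)
= 1/3 * 143/3
= 143/9 ≈ 15.89

15.89


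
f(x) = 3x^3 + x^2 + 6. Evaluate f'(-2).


Differentiate f(x) = 3x^3 + x^2 + 6 term by term:
f'(x) = 9x^2 + 2x
Substitute x = -2:
f'(-2) = 9 * (-2)^2 + 2 * (-2) + 0
= 36 - 4 + 0
= 32

32


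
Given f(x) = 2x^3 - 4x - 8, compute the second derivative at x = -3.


First derivative:
f'(x) = 6x^2 - 4
Second derivative:
f''(x) = 12x
Substitute x = -3:
f''(-3) = 12 * (-3) + 0
= -36 + 0
= -36

-36


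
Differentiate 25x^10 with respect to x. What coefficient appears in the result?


We apply the power rule: d/dx [ax^n] = a*n * x^(n-1)
d/dx [25x^10]
= 25 * 10 * x^(10-1)
= 250x^9
The coefficient is 250

250


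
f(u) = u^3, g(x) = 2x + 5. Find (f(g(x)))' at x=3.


Using the chain rule: (f(g(x)))' = f'(g(x)) * g'(x)
First, find g(3):
g(3) = 2 * 3 + 5 = 11
Next, f'(u) = 3u^2
And g'(x) = 2
So f'(g(3)) * g'(3)
= 3 * 11^2 * 2
= 3 * 121 * 2
= 726

726


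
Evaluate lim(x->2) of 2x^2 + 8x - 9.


Since polynomials are continuous, we use direct substitution.
lim(x->2) of 2x^2 + 8x - 9
= 2 * 2^2 + 8 * 2 - 9
= 8 + 16 - 9
= 15

15


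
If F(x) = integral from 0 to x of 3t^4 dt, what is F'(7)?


By the Fundamental Theorem of Calculus (Part 1):
If F(x) = integral from 0 to x of f(t) dt, then F'(x) = f(x)
Here f(t) = 3t^4
So F'(x) = 3x^4
Evaluate at x = 7:
F'(7) = 3 * 7^4
= 3 * 2401
= 7203

7203


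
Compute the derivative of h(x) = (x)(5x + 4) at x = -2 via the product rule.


Let u(x) = x and v(x) = 5x + 4
u'(x) = 1
v'(x) = 5
Product rule: h'(x) = u'(x)*v(x) + u(x)*v'(x)
= 1 * (5x + 4) + (x) * 5
At x = -2:
u(-2) = 1 * (-2) + 0 = -2
v(-2) = 5 * (-2) + 4 = -6
h'(-2) = 1 * (-6) + (-2) * 5
= -6 - 10
= -16

-16


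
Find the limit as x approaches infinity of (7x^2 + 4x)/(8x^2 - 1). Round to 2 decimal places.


For limits at infinity with equal-degree polynomials,
we compare leading coefficients.
Numerator leading term: 7x^2
Denominator leading term: 8x^2
Divide both by x^2:
lim = (7 + 4/x) / (8 - 1/x^2)
As x -> infinity, the 1/x and 1/x^2 terms vanish:
= 7/8 ≈ 0.88

0.88


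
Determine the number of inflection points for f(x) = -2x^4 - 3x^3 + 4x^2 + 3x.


Inflection points occur where f''(x) = 0 and concavity changes.
f(x) = -2x^4 - 3x^3 + 4x^2 + 3x
f'(x) = -8x^3 - 9x^2 + 8x + 3
f''(x) = -24x^2 - 18x + 8
This is a quadratic in x. Use the discriminant to count real roots.
Discriminant = (-18)^2 - 4 * (-24) * 8
= 324 - (-768)
= 1092
Since discriminant > 0, f''(x) = 0 has 2 distinct real solutions.
A quadratic with two distinct real roots changes sign at each root, so concavity changes at both.
Number of inflection points: 2

2


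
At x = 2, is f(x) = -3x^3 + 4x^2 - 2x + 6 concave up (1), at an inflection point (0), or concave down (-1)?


Concavity is determined by the sign of f''(x).
f(x) = -3x^3 + 4x^2 - 2x + 6
f'(x) = -9x^2 + 8x - 2
f''(x) = -18x + 8
f''(2) = -18 * 2 + 8
= -36 + 8
= -28
Since f''(2) < 0, the function is concave down (-1)

-1


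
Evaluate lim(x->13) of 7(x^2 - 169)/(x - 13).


Direct substitution gives 0/0, so we factor the numerator.
Factor: 7(x^2 - 169) = 7 * (x - 13)(x + 13)
Cancel the common factor (x - 13):
7(x^2 - 169)/(x - 13) = 7 * (x + 13)
Now substitute x = 13:
= 7 * (13 + 13) = 182

182


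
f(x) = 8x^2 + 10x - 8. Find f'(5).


Differentiate term by term using power and sum rules:
f(x) = 8x^2 + 10x - 8
f'(x) = 16x + 10
Substitute x = 5:
f'(5) = 16 * 5 + 10
= 80 + 10
= 90

90


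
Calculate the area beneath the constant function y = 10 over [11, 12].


The area under a constant function y = 10 is a rectangle.
Width = 12 - 11 = 1
Height = 10
Area = width * height
= 1 * 10
= 10

10


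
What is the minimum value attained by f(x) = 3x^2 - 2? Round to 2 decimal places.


For a quadratic f(x) = ax^2 + bx + c with a > 0, the minimum is at the vertex.
Vertex x-coordinate: x = -b/(2a)
x = -(0) / (2 * 3)
x = 0/6 = 0
Substitute back to find the minimum value:
f(0) = 3 * 0^2 + 0 * 0 - 2
= 0 + 0 - 2
= -2 = -2.00

-2.00


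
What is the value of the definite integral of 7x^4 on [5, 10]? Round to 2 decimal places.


Find the antiderivative of 7x^4:
F(x) = 7/5 * x^5
Apply the Fundamental Theorem of Calculus:
F(10) - F(5)
= 7/5 * 10^5 - 7/5 * 5^5
= 7/5 * (100000 - 3125)
= 7/5 * 96875
= 135625 = 135625.00

135625.00


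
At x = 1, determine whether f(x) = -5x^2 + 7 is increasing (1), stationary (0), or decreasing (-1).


Compute f'(x) to determine behavior:
f'(x) = -10x
f'(1) = -10 * 1 + 0
= -10 + 0
= -10
Since f'(1) < 0, the function is decreasing (-1)

-1


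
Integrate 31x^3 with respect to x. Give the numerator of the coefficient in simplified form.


Apply the power rule for integration:
integral of ax^n dx = a/(n+1) * x^(n+1) + C
integral of 31x^3 dx
= 31/4 * x^4 + C
The coefficient in lowest terms is 31/4, and its numerator is 31

31


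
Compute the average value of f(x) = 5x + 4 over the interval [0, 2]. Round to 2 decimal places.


Average value = 1/(b-a) * integral from a to b of f(x) dx
First compute the integral of 5x + 4:
F(x) = (5/2)x^2 + 4x
F(2) = 5/2 * 4 + 4 * 2 = 18
F(0) = 5/2 * 0 + 4 * 0 = 0
Integral = 18 - 0 = 18
Average = 18 / (2 - 0) = 18 / 2
= 9 = 9.00

9.00


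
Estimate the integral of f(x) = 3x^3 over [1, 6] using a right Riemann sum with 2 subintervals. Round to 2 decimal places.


Right Riemann sum uses right endpoints of each subinterval.
Interval: [1, 6], n = 2
dx = (6 - 1) / 2 = 5/2
Right endpoints: [7/2, 6]
f values: [1029/8, 648]
Sum = dx * (sum of f values)
= 5/2 * 6213/8
= 31065/16 ≈ 1941.56

1941.56


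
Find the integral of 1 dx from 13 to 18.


The integral of a constant k over [a, b] equals k * (b - a).
integral from 13 to 18 of 1 dx
= 1 * (18 - 13)
= 1 * 5
= 5

5


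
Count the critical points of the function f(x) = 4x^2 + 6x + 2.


Find where f'(x) = 0:
f'(x) = 8x + 6
Set f'(x) = 0:
8x + 6 = 0
x = -6 / 8 = -3/4
This is a linear equation in x, so there is exactly one solution.
Number of critical points: 1

1


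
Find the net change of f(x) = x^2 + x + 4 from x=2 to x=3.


Net change = f(b) - f(a)
f(x) = x^2 + x + 4
Compute f(3):
f(3) = 1 * 3^2 + 1 * 3 + 4
= 9 + 3 + 4
= 16
Compute f(2):
f(2) = 1 * 2^2 + 1 * 2 + 4
= 4 + 2 + 4
= 10
Net change = 16 - 10 = 6

6


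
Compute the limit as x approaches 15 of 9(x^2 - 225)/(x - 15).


Direct substitution gives 0/0, so we factor the numerator.
Factor: 9(x^2 - 225) = 9 * (x - 15)(x + 15)
Cancel the common factor (x - 15):
9(x^2 - 225)/(x - 15) = 9 * (x + 15)
Now substitute x = 15:
= 9 * (15 + 15) = 270

270


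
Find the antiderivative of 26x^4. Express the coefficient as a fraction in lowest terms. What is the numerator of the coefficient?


Apply the power rule for integration:
integral of ax^n dx = a/(n+1) * x^(n+1) + C
integral of 26x^4 dx
= 26/5 * x^5 + C
The coefficient in lowest terms is 26/5, and its numerator is 26

26


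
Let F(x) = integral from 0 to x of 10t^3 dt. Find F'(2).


By the Fundamental Theorem of Calculus (Part 1):
If F(x) = integral from 0 to x of f(t) dt, then F'(x) = f(x)
Here f(t) = 10t^3
So F'(x) = 10x^3
Evaluate at x = 2:
F'(2) = 10 * 2^3
= 10 * 8
= 80

80


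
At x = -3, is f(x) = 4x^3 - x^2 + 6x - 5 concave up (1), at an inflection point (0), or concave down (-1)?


Concavity is determined by the sign of f''(x).
f(x) = 4x^3 - x^2 + 6x - 5
f'(x) = 12x^2 - 2x + 6
f''(x) = 24x - 2
f''(-3) = 24 * (-3) - 2
= -72 - 2
= -74
Since f''(-3) < 0, the function is concave down (-1)

-1


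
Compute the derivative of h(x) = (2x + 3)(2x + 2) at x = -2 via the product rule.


Let u(x) = 2x + 3 and v(x) = 2x + 2
u'(x) = 2
v'(x) = 2
Product rule: h'(x) = u'(x)*v(x) + u(x)*v'(x)
= 2 * (2x + 2) + (2x + 3) * 2
At x = -2:
u(-2) = 2 * (-2) + 3 = -1
v(-2) = 2 * (-2) + 2 = -2
h'(-2) = 2 * (-2) + (-1) * 2
= -4 - 2
= -6

-6


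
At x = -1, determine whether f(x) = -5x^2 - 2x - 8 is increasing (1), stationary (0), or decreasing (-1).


Compute f'(x) to determine behavior:
f'(x) = -10x - 2
f'(-1) = -10 * (-1) - 2
= 10 - 2
= 8
Since f'(-1) > 0, the function is increasing (1)

1


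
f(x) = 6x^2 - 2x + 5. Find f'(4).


Differentiate term by term using power and sum rules:
f(x) = 6x^2 - 2x + 5
f'(x) = 12x - 2
Substitute x = 4:
f'(4) = 12 * 4 - 2
= 48 - 2
= 46

46


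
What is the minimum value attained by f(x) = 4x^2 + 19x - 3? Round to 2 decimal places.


For a quadratic f(x) = ax^2 + bx + c with a > 0, the minimum is at the vertex.
Vertex x-coordinate: x = -b/(2a)
x = -(19) / (2 * 4)
x = -19/8
Substitute back to find the minimum value:
f(-19/8) = 4 * (-19/8)^2 + 19 * (-19/8) - 3
= 361/16 - 361/8 - 3
= -409/16 ≈ -25.56

-25.56


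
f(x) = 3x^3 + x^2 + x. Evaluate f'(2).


Differentiate f(x) = 3x^3 + x^2 + x term by term:
f'(x) = 9x^2 + 2x + 1
Substitute x = 2:
f'(2) = 9 * 2^2 + 2 * 2 + 1
= 36 + 4 + 1
= 41

41


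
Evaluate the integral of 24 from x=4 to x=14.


The integral of a constant k over [a, b] equals k * (b - a).
integral from 4 to 14 of 24 dx
= 24 * (14 - 4)
= 24 * 10
= 240

240


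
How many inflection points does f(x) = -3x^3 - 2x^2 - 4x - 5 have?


Inflection points occur where f''(x) = 0 and concavity changes.
f(x) = -3x^3 - 2x^2 - 4x - 5
f'(x) = -9x^2 - 4x - 4
f''(x) = -18x - 4
Set f''(x) = 0:
-18x - 4 = 0
x = 4 / (-18) = -2/9
Since f''(x) is linear (degree 1), it changes sign at this point.
Therefore there is exactly 1 inflection point.

1


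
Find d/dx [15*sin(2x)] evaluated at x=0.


Apply the chain rule to differentiate 15*sin(2x):
d/dx [15*sin(2x)]
= 15 * cos(2x) * d/dx(2x)
= 15 * 2 * cos(2x)
= 30 * cos(2x)
Evaluate at x = 0:
= 30 * cos(0)
= 30 * 1
= 30

30


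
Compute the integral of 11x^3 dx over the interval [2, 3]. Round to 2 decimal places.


Find the antiderivative of 11x^3:
F(x) = 11/4 * x^4
Apply the Fundamental Theorem of Calculus:
F(3) - F(2)
= 11/4 * 3^4 - 11/4 * 2^4
= 11/4 * (81 - 16)
= 11/4 * 65
= 715/4 = 178.75

178.75


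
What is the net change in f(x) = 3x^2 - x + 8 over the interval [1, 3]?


Net change = f(b) - f(a)
f(x) = 3x^2 - x + 8
Compute f(3):
f(3) = 3 * 3^2 - 1 * 3 + 8
= 27 - 3 + 8
= 32
Compute f(1):
f(1) = 3 * 1^2 - 1 * 1 + 8
= 3 - 1 + 8
= 10
Net change = 32 - 10 = 22

22


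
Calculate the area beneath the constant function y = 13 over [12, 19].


The area under a constant function y = 13 is a rectangle.
Width = 19 - 12 = 7
Height = 13
Area = width * height
= 7 * 13
= 91

91


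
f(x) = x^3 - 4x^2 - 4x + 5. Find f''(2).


First derivative:
f'(x) = 3x^2 - 8x - 4
Second derivative:
f''(x) = 6x - 8
Substitute x = 2:
f''(2) = 6 * 2 - 8
= 12 - 8
= 4

4


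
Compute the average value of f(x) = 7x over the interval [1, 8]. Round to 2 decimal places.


Average value = 1/(b-a) * integral from a to b of f(x) dx
First compute the integral of 7x:
F(x) = (7/2)x^2
F(8) = 7/2 * 64 + 0 * 8 = 224
F(1) = 7/2 * 1 + 0 * 1 = 7/2
Integral = 224 - 7/2 = 441/2
Average = (441/2) / (8 - 1) = (441/2) / 7
= 63/2 = 31.50

31.50


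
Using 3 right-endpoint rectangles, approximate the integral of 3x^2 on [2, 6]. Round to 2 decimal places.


Right Riemann sum uses right endpoints of each subinterval.
Interval: [2, 6], n = 3
dx = (6 - 2) / 3 = 4/3
Right endpoints: [10/3, 14/3, 6]
f values: [100/3, 196/3, 108]
Sum = dx * (sum of f values)
= 4/3 * 620/3
= 2480/9 ≈ 275.56

275.56


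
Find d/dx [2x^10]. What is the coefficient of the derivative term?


We apply the power rule: d/dx [ax^n] = a*n * x^(n-1)
d/dx [2x^10]
= 2 * 10 * x^(10-1)
= 20x^9
The coefficient is 20

20


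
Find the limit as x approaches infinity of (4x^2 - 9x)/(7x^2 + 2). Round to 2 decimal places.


For limits at infinity with equal-degree polynomials,
we compare leading coefficients.
Numerator leading term: 4x^2
Denominator leading term: 7x^2
Divide both by x^2:
lim = (4 - 9/x) / (7 + 2/x^2)
As x -> infinity, the 1/x and 1/x^2 terms vanish:
= 4/7 ≈ 0.57

0.57


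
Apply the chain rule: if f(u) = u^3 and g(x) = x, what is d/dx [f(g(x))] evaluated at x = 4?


Using the chain rule: (f(g(x)))' = f'(g(x)) * g'(x)
First, find g(4):
g(4) = 1 * 4 + 0 = 4
Next, f'(u) = 3u^2
And g'(x) = 1
So f'(g(4)) * g'(4)
= 3 * 4^2 * 1
= 3 * 16 * 1
= 48

48


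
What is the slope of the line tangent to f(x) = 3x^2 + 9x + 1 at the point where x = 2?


The slope of the tangent line equals f'(x) at the point.
f(x) = 3x^2 + 9x + 1
f'(x) = 6x + 9
At x = 2:
f'(2) = 6 * 2 + 9
= 12 + 9
= 21

21


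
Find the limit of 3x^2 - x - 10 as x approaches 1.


Since polynomials are continuous, we use direct substitution.
lim(x->1) of 3x^2 - x - 10
= 3 * 1^2 - 1 * 1 - 10
= 3 - 1 - 10
= -8

-8


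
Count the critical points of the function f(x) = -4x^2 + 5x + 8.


Find where f'(x) = 0:
f'(x) = -8x + 5
Set f'(x) = 0:
-8x + 5 = 0
x = -5 / (-8) = 5/8
This is a linear equation in x, so there is exactly one solution.
Number of critical points: 1

1


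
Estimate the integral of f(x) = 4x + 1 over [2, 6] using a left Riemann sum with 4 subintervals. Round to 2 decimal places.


Left Riemann sum uses left endpoints of each subinterval.
Interval: [2, 6], n = 4
dx = (6 - 2) / 4 = 1
Left endpoints: [2, 3, 4, 5]
f values: [9, 13, 17, 21]
Sum = dx * (sum of f values)
= 1 * 60
= 60 = 60.00

60.00


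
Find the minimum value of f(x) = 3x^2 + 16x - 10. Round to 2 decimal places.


For a quadratic f(x) = ax^2 + bx + c with a > 0, the minimum is at the vertex.
Vertex x-coordinate: x = -b/(2a)
x = -(16) / (2 * 3)
x = -16/6 = -8/3
Substitute back to find the minimum value:
f(-8/3) = 3 * (-8/3)^2 + 16 * (-8/3) - 10
= 64/3 - 128/3 - 10
= -94/3 ≈ -31.33

-31.33


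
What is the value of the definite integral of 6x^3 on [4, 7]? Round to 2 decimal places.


Find the antiderivative of 6x^3:
F(x) = 6/4 * x^4
Apply the Fundamental Theorem of Calculus:
F(7) - F(4)
= 6/4 * 7^4 - 6/4 * 4^4
= 6/4 * (2401 - 256)
= 6/4 * 2145
= 6435/2 = 3217.50

3217.50


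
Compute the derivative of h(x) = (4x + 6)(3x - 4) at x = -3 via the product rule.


Let u(x) = 4x + 6 and v(x) = 3x - 4
u'(x) = 4
v'(x) = 3
Product rule: h'(x) = u'(x)*v(x) + u(x)*v'(x)
= 4 * (3x - 4) + (4x + 6) * 3
At x = -3:
u(-3) = 4 * (-3) + 6 = -6
v(-3) = 3 * (-3) - 4 = -13
h'(-3) = 4 * (-13) + (-6) * 3
= -52 - 18
= -70

-70


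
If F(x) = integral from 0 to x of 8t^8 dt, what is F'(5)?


By the Fundamental Theorem of Calculus (Part 1):
If F(x) = integral from 0 to x of f(t) dt, then F'(x) = f(x)
Here f(t) = 8t^8
So F'(x) = 8x^8
Evaluate at x = 5:
F'(5) = 8 * 5^8
= 8 * 390625
= 3125000

3125000


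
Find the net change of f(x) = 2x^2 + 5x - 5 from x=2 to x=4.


Net change = f(b) - f(a)
f(x) = 2x^2 + 5x - 5
Compute f(4):
f(4) = 2 * 4^2 + 5 * 4 - 5
= 32 + 20 - 5
= 47
Compute f(2):
f(2) = 2 * 2^2 + 5 * 2 - 5
= 8 + 10 - 5
= 13
Net change = 47 - 13 = 34

34


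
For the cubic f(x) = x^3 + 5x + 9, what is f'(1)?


Differentiate f(x) = x^3 + 5x + 9 term by term:
f'(x) = 3x^2 + 5
Substitute x = 1:
f'(1) = 3 * 1^2 + 0 * 1 + 5
= 3 + 0 + 5
= 8

8


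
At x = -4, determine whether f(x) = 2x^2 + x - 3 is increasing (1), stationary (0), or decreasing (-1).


Compute f'(x) to determine behavior:
f'(x) = 4x + 1
f'(-4) = 4 * (-4) + 1
= -16 + 1
= -15
Since f'(-4) < 0, the function is decreasing (-1)

-1


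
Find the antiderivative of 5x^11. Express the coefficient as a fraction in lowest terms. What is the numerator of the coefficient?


Apply the power rule for integration:
integral of ax^n dx = a/(n+1) * x^(n+1) + C
integral of 5x^11 dx
= 5/12 * x^12 + C
The coefficient in lowest terms is 5/12, and its numerator is 5

5


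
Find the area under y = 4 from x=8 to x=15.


The area under a constant function y = 4 is a rectangle.
Width = 15 - 8 = 7
Height = 4
Area = width * height
= 7 * 4
= 28

28


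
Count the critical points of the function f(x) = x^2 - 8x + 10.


Find where f'(x) = 0:
f'(x) = 2x - 8
Set f'(x) = 0:
2x - 8 = 0
x = 8 / 2 = 4
This is a linear equation in x, so there is exactly one solution.
Number of critical points: 1

1


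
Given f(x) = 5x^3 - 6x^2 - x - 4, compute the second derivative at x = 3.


First derivative:
f'(x) = 15x^2 - 12x - 1
Second derivative:
f''(x) = 30x - 12
Substitute x = 3:
f''(3) = 30 * 3 - 12
= 90 - 12
= 78

78


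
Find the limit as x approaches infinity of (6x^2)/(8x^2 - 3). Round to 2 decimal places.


For limits at infinity with equal-degree polynomials,
we compare leading coefficients.
Numerator leading term: 6x^2
Denominator leading term: 8x^2
Divide both by x^2:
lim = (6) / (8 - 3/x^2)
As x -> infinity, the 1/x and 1/x^2 terms vanish:
= 6/8 = 3/4 = 0.75

0.75


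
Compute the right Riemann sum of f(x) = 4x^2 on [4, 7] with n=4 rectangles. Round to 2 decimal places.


Right Riemann sum uses right endpoints of each subinterval.
Interval: [4, 7], n = 4
dx = (7 - 4) / 4 = 3/4
Right endpoints: [19/4, 11/2, 25/4, 7]
f values: [361/4, 121, 625/4, 196]
Sum = dx * (sum of f values)
= 3/4 * 1127/2
= 3381/8 ≈ 422.63

422.63


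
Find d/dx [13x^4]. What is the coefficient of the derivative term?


We apply the power rule: d/dx [ax^n] = a*n * x^(n-1)
d/dx [13x^4]
= 13 * 4 * x^(4-1)
= 52x^3
The coefficient is 52

52


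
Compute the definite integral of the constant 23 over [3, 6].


The integral of a constant k over [a, b] equals k * (b - a).
integral from 3 to 6 of 23 dx
= 23 * (6 - 3)
= 23 * 3
= 69

69


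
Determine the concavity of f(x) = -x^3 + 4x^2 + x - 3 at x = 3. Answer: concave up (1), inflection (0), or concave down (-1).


Concavity is determined by the sign of f''(x).
f(x) = -x^3 + 4x^2 + x - 3
f'(x) = -3x^2 + 8x + 1
f''(x) = -6x + 8
f''(3) = -6 * 3 + 8
= -18 + 8
= -10
Since f''(3) < 0, the function is concave down (-1)

-1


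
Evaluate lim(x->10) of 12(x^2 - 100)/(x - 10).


Direct substitution gives 0/0, so we factor the numerator.
Factor: 12(x^2 - 100) = 12 * (x - 10)(x + 10)
Cancel the common factor (x - 10):
12(x^2 - 100)/(x - 10) = 12 * (x + 10)
Now substitute x = 10:
= 12 * (10 + 10) = 240

240


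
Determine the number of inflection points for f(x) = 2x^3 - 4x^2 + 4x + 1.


Inflection points occur where f''(x) = 0 and concavity changes.
f(x) = 2x^3 - 4x^2 + 4x + 1
f'(x) = 6x^2 - 8x + 4
f''(x) = 12x - 8
Set f''(x) = 0:
12x - 8 = 0
x = 8 / 12 = 2/3
Since f''(x) is linear (degree 1), it changes sign at this point.
Therefore there is exactly 1 inflection point.

1


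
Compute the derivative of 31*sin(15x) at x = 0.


Apply the chain rule to differentiate 31*sin(15x):
d/dx [31*sin(15x)]
= 31 * cos(15x) * d/dx(15x)
= 31 * 15 * cos(15x)
= 465 * cos(15x)
Evaluate at x = 0:
= 465 * cos(0)
= 465 * 1
= 465

465


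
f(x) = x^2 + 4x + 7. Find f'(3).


Differentiate term by term using power and sum rules:
f(x) = x^2 + 4x + 7
f'(x) = 2x + 4
Substitute x = 3:
f'(3) = 2 * 3 + 4
= 6 + 4
= 10

10


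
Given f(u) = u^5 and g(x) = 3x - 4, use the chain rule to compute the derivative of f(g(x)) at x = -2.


Using the chain rule: (f(g(x)))' = f'(g(x)) * g'(x)
First, find g(-2):
g(-2) = 3 * (-2) - 4 = -10
Next, f'(u) = 5u^4
And g'(x) = 3
So f'(g(-2)) * g'(-2)
= 5 * (-10)^4 * 3
= 5 * 10000 * 3
= 150000

150000


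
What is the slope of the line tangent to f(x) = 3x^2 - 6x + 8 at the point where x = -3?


The slope of the tangent line equals f'(x) at the point.
f(x) = 3x^2 - 6x + 8
f'(x) = 6x - 6
At x = -3:
f'(-3) = 6 * (-3) - 6
= -18 - 6
= -24

-24


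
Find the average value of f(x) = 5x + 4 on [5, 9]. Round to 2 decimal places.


Average value = 1/(b-a) * integral from a to b of f(x) dx
First compute the integral of 5x + 4:
F(x) = (5/2)x^2 + 4x
F(9) = 5/2 * 81 + 4 * 9 = 477/2
F(5) = 5/2 * 25 + 4 * 5 = 165/2
Integral = 477/2 - 165/2 = 156
Average = 156 / (9 - 5) = 156 / 4
= 39 = 39.00

39.00


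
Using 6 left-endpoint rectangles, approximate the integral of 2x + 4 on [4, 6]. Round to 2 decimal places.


Left Riemann sum uses left endpoints of each subinterval.
Interval: [4, 6], n = 6
dx = (6 - 4) / 6 = 1/3
Left endpoints: [4, 13/3, 14/3, 5, 16/3, 17/3]
f values: [12, 38/3, 40/3, 14, 44/3, 46/3]
Sum = dx * (sum of f values)
= 1/3 * 82
= 82/3 ≈ 27.33

27.33


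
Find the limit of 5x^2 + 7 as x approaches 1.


Since polynomials are continuous, we use direct substitution.
lim(x->1) of 5x^2 + 7
= 5 * 1^2 + 0 * 1 + 7
= 5 + 0 + 7
= 12

12


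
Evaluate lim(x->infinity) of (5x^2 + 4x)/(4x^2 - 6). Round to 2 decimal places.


For limits at infinity with equal-degree polynomials,
we compare leading coefficients.
Numerator leading term: 5x^2
Denominator leading term: 4x^2
Divide both by x^2:
lim = (5 + 4/x) / (4 - 6/x^2)
As x -> infinity, the 1/x and 1/x^2 terms vanish:
= 5/4 = 1.25

1.25


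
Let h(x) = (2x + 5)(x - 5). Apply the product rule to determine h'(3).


Let u(x) = 2x + 5 and v(x) = x - 5
u'(x) = 2
v'(x) = 1
Product rule: h'(x) = u'(x)*v(x) + u(x)*v'(x)
= 2 * (x - 5) + (2x + 5) * 1
At x = 3:
u(3) = 2 * 3 + 5 = 11
v(3) = 1 * 3 - 5 = -2
h'(3) = 2 * (-2) + 11 * 1
= -4 + 11
= 7

7


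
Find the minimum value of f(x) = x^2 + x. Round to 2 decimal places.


For a quadratic f(x) = ax^2 + bx + c with a > 0, the minimum is at the vertex.
Vertex x-coordinate: x = -b/(2a)
x = -(1) / (2 * 1)
x = -1/2
Substitute back to find the minimum value:
f(-1/2) = 1 * (-1/2)^2 + 1 * (-1/2) + 0
= 1/4 - 1/2 + 0
= -1/4 = -0.25

-0.25


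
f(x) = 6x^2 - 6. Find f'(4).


Differentiate term by term using power and sum rules:
f(x) = 6x^2 - 6
f'(x) = 12x
Substitute x = 4:
f'(4) = 12 * 4 + 0
= 48 + 0
= 48

48


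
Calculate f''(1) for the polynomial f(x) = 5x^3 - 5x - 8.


First derivative:
f'(x) = 15x^2 - 5
Second derivative:
f''(x) = 30x
Substitute x = 1:
f''(1) = 30 * 1 + 0
= 30 + 0
= 30

30


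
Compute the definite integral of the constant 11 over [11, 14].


The integral of a constant k over [a, b] equals k * (b - a).
integral from 11 to 14 of 11 dx
= 11 * (14 - 11)
= 11 * 3
= 33

33


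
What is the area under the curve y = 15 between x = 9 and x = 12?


The area under a constant function y = 15 is a rectangle.
Width = 12 - 9 = 3
Height = 15
Area = width * height
= 3 * 15
= 45

45


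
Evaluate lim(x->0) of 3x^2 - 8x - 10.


Since polynomials are continuous, we use direct substitution.
lim(x->0) of 3x^2 - 8x - 10
= 3 * 0^2 - 8 * 0 - 10
= 0 + 0 - 10
= -10

-10


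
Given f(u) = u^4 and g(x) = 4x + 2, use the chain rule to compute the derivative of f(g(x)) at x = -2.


Using the chain rule: (f(g(x)))' = f'(g(x)) * g'(x)
First, find g(-2):
g(-2) = 4 * (-2) + 2 = -6
Next, f'(u) = 4u^3
And g'(x) = 4
So f'(g(-2)) * g'(-2)
= 4 * (-6)^3 * 4
= 4 * (-216) * 4
= -3456

-3456


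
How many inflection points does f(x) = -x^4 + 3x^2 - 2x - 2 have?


Inflection points occur where f''(x) = 0 and concavity changes.
f(x) = -x^4 + 3x^2 - 2x - 2
f'(x) = -4x^3 + 6x - 2
f''(x) = -12x^2 + 6
This is a quadratic in x. Use the discriminant to count real roots.
Discriminant = (0)^2 - 4 * (-12) * 6
= 0 - (-288)
= 288
Since discriminant > 0, f''(x) = 0 has 2 distinct real solutions.
A quadratic with two distinct real roots changes sign at each root, so concavity changes at both.
Number of inflection points: 2

2


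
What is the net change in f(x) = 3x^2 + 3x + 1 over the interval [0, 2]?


Net change = f(b) - f(a)
f(x) = 3x^2 + 3x + 1
Compute f(2):
f(2) = 3 * 2^2 + 3 * 2 + 1
= 12 + 6 + 1
= 19
Compute f(0):
f(0) = 3 * 0^2 + 3 * 0 + 1
= 0 + 0 + 1
= 1
Net change = 19 - 1 = 18

18


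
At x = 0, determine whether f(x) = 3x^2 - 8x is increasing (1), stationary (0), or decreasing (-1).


Compute f'(x) to determine behavior:
f'(x) = 6x - 8
f'(0) = 6 * 0 - 8
= 0 - 8
= -8
Since f'(0) < 0, the function is decreasing (-1)

-1


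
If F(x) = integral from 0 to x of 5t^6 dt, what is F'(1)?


By the Fundamental Theorem of Calculus (Part 1):
If F(x) = integral from 0 to x of f(t) dt, then F'(x) = f(x)
Here f(t) = 5t^6
So F'(x) = 5x^6
Evaluate at x = 1:
F'(1) = 5 * 1^6
= 5 * 1
= 5

5


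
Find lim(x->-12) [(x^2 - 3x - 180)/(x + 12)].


Direct substitution gives 0/0, so we factor the numerator.
Factor: (x^2 - 3x - 180) = (x + 12)(x - 15)
Cancel the common factor (x + 12):
(x^2 - 3x - 180)/(x + 12) = (x - 15)
Now substitute x = -12:
= (-12) - (15) = -27

-27


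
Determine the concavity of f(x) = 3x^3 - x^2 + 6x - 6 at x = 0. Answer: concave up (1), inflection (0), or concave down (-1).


Concavity is determined by the sign of f''(x).
f(x) = 3x^3 - x^2 + 6x - 6
f'(x) = 9x^2 - 2x + 6
f''(x) = 18x - 2
f''(0) = 18 * 0 - 2
= 0 - 2
= -2
Since f''(0) < 0, the function is concave down (-1)

-1


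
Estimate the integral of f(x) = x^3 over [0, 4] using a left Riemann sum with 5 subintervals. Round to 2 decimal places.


Left Riemann sum uses left endpoints of each subinterval.
Interval: [0, 4], n = 5
dx = (4 - 0) / 5 = 4/5
Left endpoints: [0, 4/5, 8/5, 12/5, 16/5]
f values: [0, 64/125, 512/125, 1728/125, 4096/125]
Sum = dx * (sum of f values)
= 4/5 * 256/5
= 1024/25 = 40.96

40.96


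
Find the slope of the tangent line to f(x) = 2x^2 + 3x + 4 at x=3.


The slope of the tangent line equals f'(x) at the point.
f(x) = 2x^2 + 3x + 4
f'(x) = 4x + 3
At x = 3:
f'(3) = 4 * 3 + 3
= 12 + 3
= 15

15


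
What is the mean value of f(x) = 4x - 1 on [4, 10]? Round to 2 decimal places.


Average value = 1/(b-a) * integral from a to b of f(x) dx
First compute the integral of 4x - 1:
F(x) = 2x^2 - x
F(10) = 2 * 100 - 1 * 10 = 190
F(4) = 2 * 16 - 1 * 4 = 28
Integral = 190 - 28 = 162
Average = 162 / (10 - 4) = 162 / 6
= 27 = 27.00

27.00


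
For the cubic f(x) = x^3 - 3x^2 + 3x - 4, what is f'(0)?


Differentiate f(x) = x^3 - 3x^2 + 3x - 4 term by term:
f'(x) = 3x^2 - 6x + 3
Substitute x = 0:
f'(0) = 3 * 0^2 - 6 * 0 + 3
= 0 + 0 + 3
= 3

3


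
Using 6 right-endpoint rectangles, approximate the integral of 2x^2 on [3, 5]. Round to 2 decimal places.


Right Riemann sum uses right endpoints of each subinterval.
Interval: [3, 5], n = 6
dx = (5 - 3) / 6 = 1/3
Right endpoints: [10/3, 11/3, 4, 13/3, 14/3, 5]
f values: [200/9, 242/9, 32, 338/9, 392/9, 50]
Sum = dx * (sum of f values)
= 1/3 * 1910/9
= 1910/27 ≈ 70.74

70.74


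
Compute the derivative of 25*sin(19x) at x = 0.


Apply the chain rule to differentiate 25*sin(19x):
d/dx [25*sin(19x)]
= 25 * cos(19x) * d/dx(19x)
= 25 * 19 * cos(19x)
= 475 * cos(19x)
Evaluate at x = 0:
= 475 * cos(0)
= 475 * 1
= 475

475


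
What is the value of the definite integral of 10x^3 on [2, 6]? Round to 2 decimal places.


Find the antiderivative of 10x^3:
F(x) = 10/4 * x^4
Apply the Fundamental Theorem of Calculus:
F(6) - F(2)
= 10/4 * 6^4 - 10/4 * 2^4
= 10/4 * (1296 - 16)
= 10/4 * 1280
= 3200 = 3200.00

3200.00


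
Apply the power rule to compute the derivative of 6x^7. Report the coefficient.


We apply the power rule: d/dx [ax^n] = a*n * x^(n-1)
d/dx [6x^7]
= 6 * 7 * x^(7-1)
= 42x^6
The coefficient is 42

42


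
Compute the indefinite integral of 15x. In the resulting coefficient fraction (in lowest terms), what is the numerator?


Apply the power rule for integration:
integral of ax^n dx = a/(n+1) * x^(n+1) + C
integral of 15x dx
= 15/2 * x^2 + C
The coefficient in lowest terms is 15/2, and its numerator is 15

15


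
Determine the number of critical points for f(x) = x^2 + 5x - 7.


Find where f'(x) = 0:
f'(x) = 2x + 5
Set f'(x) = 0:
2x + 5 = 0
x = -5 / 2 = -5/2
This is a linear equation in x, so there is exactly one solution.
Number of critical points: 1

1


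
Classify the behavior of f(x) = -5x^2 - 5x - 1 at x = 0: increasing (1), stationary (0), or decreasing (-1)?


Compute f'(x) to determine behavior:
f'(x) = -10x - 5
f'(0) = -10 * 0 - 5
= 0 - 5
= -5
Since f'(0) < 0, the function is decreasing (-1)

-1


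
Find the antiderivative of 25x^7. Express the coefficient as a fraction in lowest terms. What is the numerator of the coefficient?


Apply the power rule for integration:
integral of ax^n dx = a/(n+1) * x^(n+1) + C
integral of 25x^7 dx
= 25/8 * x^8 + C
The coefficient in lowest terms is 25/8, and its numerator is 25

25


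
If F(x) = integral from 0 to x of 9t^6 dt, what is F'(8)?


By the Fundamental Theorem of Calculus (Part 1):
If F(x) = integral from 0 to x of f(t) dt, then F'(x) = f(x)
Here f(t) = 9t^6
So F'(x) = 9x^6
Evaluate at x = 8:
F'(8) = 9 * 8^6
= 9 * 262144
= 2359296

2359296


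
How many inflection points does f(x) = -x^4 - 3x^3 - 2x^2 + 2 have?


Inflection points occur where f''(x) = 0 and concavity changes.
f(x) = -x^4 - 3x^3 - 2x^2 + 2
f'(x) = -4x^3 - 9x^2 - 4x
f''(x) = -12x^2 - 18x - 4
This is a quadratic in x. Use the discriminant to count real roots.
Discriminant = (-18)^2 - 4 * (-12) * (-4)
= 324 - 192
= 132
Since discriminant > 0, f''(x) = 0 has 2 distinct real solutions.
A quadratic with two distinct real roots changes sign at each root, so concavity changes at both.
Number of inflection points: 2

2


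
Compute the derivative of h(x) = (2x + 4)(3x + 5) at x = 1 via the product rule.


Let u(x) = 2x + 4 and v(x) = 3x + 5
u'(x) = 2
v'(x) = 3
Product rule: h'(x) = u'(x)*v(x) + u(x)*v'(x)
= 2 * (3x + 5) + (2x + 4) * 3
At x = 1:
u(1) = 2 * 1 + 4 = 6
v(1) = 3 * 1 + 5 = 8
h'(1) = 2 * 8 + 6 * 3
= 16 + 18
= 34

34


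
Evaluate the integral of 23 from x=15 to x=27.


The integral of a constant k over [a, b] equals k * (b - a).
integral from 15 to 27 of 23 dx
= 23 * (27 - 15)
= 23 * 12
= 276

276


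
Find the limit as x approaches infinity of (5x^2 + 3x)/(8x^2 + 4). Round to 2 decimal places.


For limits at infinity with equal-degree polynomials,
we compare leading coefficients.
Numerator leading term: 5x^2
Denominator leading term: 8x^2
Divide both by x^2:
lim = (5 + 3/x) / (8 + 4/x^2)
As x -> infinity, the 1/x and 1/x^2 terms vanish:
= 5/8 ≈ 0.63

0.63


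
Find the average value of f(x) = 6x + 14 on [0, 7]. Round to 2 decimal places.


Average value = 1/(b-a) * integral from a to b of f(x) dx
First compute the integral of 6x + 14:
F(x) = 3x^2 + 14x
F(7) = 3 * 49 + 14 * 7 = 245
F(0) = 3 * 0 + 14 * 0 = 0
Integral = 245 - 0 = 245
Average = 245 / (7 - 0) = 245 / 7
= 35 = 35.00

35.00


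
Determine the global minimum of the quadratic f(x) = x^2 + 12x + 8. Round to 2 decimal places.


For a quadratic f(x) = ax^2 + bx + c with a > 0, the minimum is at the vertex.
Vertex x-coordinate: x = -b/(2a)
x = -(12) / (2 * 1)
x = -12/2 = -6
Substitute back to find the minimum value:
f(-6) = 1 * (-6)^2 + 12 * (-6) + 8
= 36 - 72 + 8
= -28 = -28.00

-28.00


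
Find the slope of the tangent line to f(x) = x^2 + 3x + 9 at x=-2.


The slope of the tangent line equals f'(x) at the point.
f(x) = x^2 + 3x + 9
f'(x) = 2x + 3
At x = -2:
f'(-2) = 2 * (-2) + 3
= -4 + 3
= -1

-1


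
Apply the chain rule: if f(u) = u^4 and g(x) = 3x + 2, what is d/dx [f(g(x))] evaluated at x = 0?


Using the chain rule: (f(g(x)))' = f'(g(x)) * g'(x)
First, find g(0):
g(0) = 3 * 0 + 2 = 2
Next, f'(u) = 4u^3
And g'(x) = 3
So f'(g(0)) * g'(0)
= 4 * 2^3 * 3
= 4 * 8 * 3
= 96

96


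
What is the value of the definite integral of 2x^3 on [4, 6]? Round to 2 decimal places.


Find the antiderivative of 2x^3:
F(x) = 2/4 * x^4
Apply the Fundamental Theorem of Calculus:
F(6) - F(4)
= 2/4 * 6^4 - 2/4 * 4^4
= 2/4 * (1296 - 256)
= 2/4 * 1040
= 520 = 520.00

520.00
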